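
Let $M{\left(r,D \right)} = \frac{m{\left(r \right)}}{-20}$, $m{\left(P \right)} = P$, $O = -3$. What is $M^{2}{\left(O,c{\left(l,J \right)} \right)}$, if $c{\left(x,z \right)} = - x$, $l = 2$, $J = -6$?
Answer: $\frac{9}{400} \approx 0.0225$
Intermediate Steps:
$M{\left(r,D \right)} = - \frac{r}{20}$ ($M{\left(r,D \right)} = \frac{r}{-20} = r \left(- \frac{1}{20}\right) = - \frac{r}{20}$)
$M^{2}{\left(O,c{\left(l,J \right)} \right)} = \left(\left(- \frac{1}{20}\right) \left(-3\right)\right)^{2} = \left(\frac{3}{20}\right)^{2} = \frac{9}{400}$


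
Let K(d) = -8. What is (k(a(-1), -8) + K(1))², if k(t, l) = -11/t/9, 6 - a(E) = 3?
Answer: 51529/729 ≈ 70.684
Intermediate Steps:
a(E) = 3 (a(E) = 6 - 1*3 = 6 - 3 = 3)
k(t, l) = -11/(9*t) (k(t, l) = -11/t*(⅑) = -11/(9*t))
(k(a(-1), -8) + K(1))² = (-11/9/3 - 8)² = (-11/9*⅓ - 8)² = (-11/27 - 8)² = (-227/27)² = 51529/729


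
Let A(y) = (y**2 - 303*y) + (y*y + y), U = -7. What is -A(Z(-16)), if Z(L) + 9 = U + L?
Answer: -11712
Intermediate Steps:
Z(L) = -16 + L (Z(L) = -9 + (-7 + L) = -16 + L)
A(y) = -302*y + 2*y**2 (A(y) = (y**2 - 303*y) + (y**2 + y) = (y**2 - 303*y) + (y + y**2) = -302*y + 2*y**2)
-A(Z(-16)) = -2*(-16 - 16)*(-151 + (-16 - 16)) = -2*(-32)*(-151 - 32) = -2*(-32)*(-183) = -1*11712 = -11712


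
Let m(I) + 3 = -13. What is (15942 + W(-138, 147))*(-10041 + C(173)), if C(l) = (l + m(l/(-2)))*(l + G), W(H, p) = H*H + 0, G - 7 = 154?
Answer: 1483301442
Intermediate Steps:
G = 161 (G = 7 + 154 = 161)
m(I) = -16 (m(I) = -3 - 13 = -16)
W(H, p) = H² (W(H, p) = H² + 0 = H²)
C(l) = (-16 + l)*(161 + l) (C(l) = (l - 16)*(l + 161) = (-16 + l)*(161 + l))
(15942 + W(-138, 147))*(-10041 + C(173)) = (15942 + (-138)²)*(-10041 + (-2576 + 173² + 145*173)) = (15942 + 19044)*(-10041 + (-2576 + 29929 + 25085)) = 34986*(-10041 + 52438) = 34986*42397 = 1483301442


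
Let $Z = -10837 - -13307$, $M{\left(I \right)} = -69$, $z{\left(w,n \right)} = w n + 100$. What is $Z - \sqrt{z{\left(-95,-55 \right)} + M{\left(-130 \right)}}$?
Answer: $2470 - 6 \sqrt{146} \approx 2397.5$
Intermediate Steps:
$z{\left(w,n \right)} = 100 + n w$ ($z{\left(w,n \right)} = n w + 100 = 100 + n w$)
$Z = 2470$ ($Z = -10837 + 13307 = 2470$)
$Z - \sqrt{z{\left(-95,-55 \right)} + M{\left(-130 \right)}} = 2470 - \sqrt{\left(100 - -5225\right) - 69} = 2470 - \sqrt{\left(100 + 5225\right) - 69} = 2470 - \sqrt{5325 - 69} = 2470 - \sqrt{5256} = 2470 - 6 \sqrt{146}$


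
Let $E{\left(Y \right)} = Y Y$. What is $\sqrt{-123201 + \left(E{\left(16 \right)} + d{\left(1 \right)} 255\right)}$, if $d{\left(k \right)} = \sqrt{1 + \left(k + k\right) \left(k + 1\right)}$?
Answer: $\sqrt{-122945 + 255 \sqrt{5}} \approx 349.82 i$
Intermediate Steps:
$E{\left(Y \right)} = Y^{2}$
$d{\left(k \right)} = \sqrt{1 + 2 k \left(1 + k\right)}$
$\sqrt{-123201 + \left(E{\left(16 \right)} + d{\left(1 \right)} 255\right)} = \sqrt{-123201 + \left(16^{2} + \sqrt{1 + 2 \cdot 1 + 2 \cdot 1^{2}} \cdot 255\right)} = \sqrt{-123201 + \left(256 + \sqrt{1 + 2 + 2 \cdot 1} \cdot 255\right)} = \sqrt{-123201 + \left(256 + \sqrt{1 + 2 + 2} \cdot 255\right)} = \sqrt{-123201 + \left(256 + \sqrt{5} \cdot 255\right)} = \sqrt{-123201 + \left(256 + 255 \sqrt{5}\right)} = \sqrt{-122945 + 255 \sqrt{5}}$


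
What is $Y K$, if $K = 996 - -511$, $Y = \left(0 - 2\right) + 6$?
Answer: $6028$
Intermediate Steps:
$Y = 4$ ($Y = -2 + 6 = 4$)
$K = 1507$ ($K = 996 + 511 = 1507$)
$Y K = 4 \cdot 1507 = 6028$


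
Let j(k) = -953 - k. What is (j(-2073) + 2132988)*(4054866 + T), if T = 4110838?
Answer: 17426494232032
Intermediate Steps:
(j(-2073) + 2132988)*(4054866 + T) = ((-953 - 1*(-2073)) + 2132988)*(4054866 + 4110838) = ((-953 + 2073) + 2132988)*8165704 = (1120 + 2132988)*8165704 = 2134108*8165704 = 17426494232032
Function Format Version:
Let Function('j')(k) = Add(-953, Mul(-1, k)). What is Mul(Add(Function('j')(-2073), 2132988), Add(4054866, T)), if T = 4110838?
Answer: 17426494232032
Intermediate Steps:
Mul(Add(Function('j')(-2073), 2132988), Add(4054866, T)) = Mul(Add(Add(-953, Mul(-1, -2073)), 2132988), Add(4054866, 4110838)) = Mul(Add(Add(-953, 2073), 2132988), 8165704) = Mul(Add(1120, 2132988), 8165704) = Mul(2134108, 8165704) = 17426494232032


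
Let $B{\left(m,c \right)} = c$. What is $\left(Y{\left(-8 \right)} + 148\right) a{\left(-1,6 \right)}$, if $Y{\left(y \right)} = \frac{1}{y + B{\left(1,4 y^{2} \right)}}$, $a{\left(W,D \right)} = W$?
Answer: $- \frac{36705}{248} \approx -148.0$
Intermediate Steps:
$Y{\left(y \right)} = \frac{1}{y + 4 y^{2}}$
$\left(Y{\left(-8 \right)} + 148\right) a{\left(-1,6 \right)} = \left(\frac{1}{\left(-8\right) \left(1 + 4 \left(-8\right)\right)} + 148\right) \left(-1\right) = \left(- \frac{1}{8 \left(1 - 32\right)} + 148\right) \left(-1\right) = \left(- \frac{1}{8 \left(-31\right)} + 148\right) \left(-1\right) = \left(\left(- \frac{1}{8}\right) \left(- \frac{1}{31}\right) + 148\right) \left(-1\right) = \left(\frac{1}{248} + 148\right) \left(-1\right) = \frac{36705}{248} \left(-1\right) = - \frac{36705}{248}$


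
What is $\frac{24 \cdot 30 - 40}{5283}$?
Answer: $\frac{680}{5283} \approx 0.12871$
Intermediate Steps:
$\frac{24 \cdot 30 - 40}{5283} = \left(720 - 40\right) \frac{1}{5283} = 680 \cdot \frac{1}{5283} = \frac{680}{5283}$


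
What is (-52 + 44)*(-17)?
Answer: 136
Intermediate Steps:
(-52 + 44)*(-17) = -8*(-17) = 136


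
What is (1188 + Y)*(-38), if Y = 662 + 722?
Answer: -97736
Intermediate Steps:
Y = 1384
(1188 + Y)*(-38) = (1188 + 1384)*(-38) = 2572*(-38) = -97736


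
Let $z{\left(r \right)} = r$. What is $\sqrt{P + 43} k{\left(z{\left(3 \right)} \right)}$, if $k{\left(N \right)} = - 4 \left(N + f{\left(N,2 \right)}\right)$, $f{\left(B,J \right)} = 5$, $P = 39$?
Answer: $- 32 \sqrt{82} \approx -289.77$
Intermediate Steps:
$k{\left(N \right)} = -20 - 4 N$ ($k{\left(N \right)} = - 4 \left(N + 5\right) = - 4 \left(5 + N\right) = -20 - 4 N$)
$\sqrt{P + 43} k{\left(z{\left(3 \right)} \right)} = \sqrt{39 + 43} \left(-20 - 12\right) = \sqrt{82} \left(-20 - 12\right) = \sqrt{82} \left(-32\right) = - 32 \sqrt{82}$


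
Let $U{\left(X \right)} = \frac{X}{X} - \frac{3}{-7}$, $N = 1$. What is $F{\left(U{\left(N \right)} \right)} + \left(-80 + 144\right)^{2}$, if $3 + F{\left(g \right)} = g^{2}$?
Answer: $\frac{200657}{49} \approx 4095.0$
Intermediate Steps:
$U{\left(X \right)} = \frac{10}{7}$ ($U{\left(X \right)} = 1 - - \frac{3}{7} = 1 + \frac{3}{7} = \frac{10}{7}$)
$F{\left(g \right)} = -3 + g^{2}$
$F{\left(U{\left(N \right)} \right)} + \left(-80 + 144\right)^{2} = \left(-3 + \left(\frac{10}{7}\right)^{2}\right) + \left(-80 + 144\right)^{2} = \left(-3 + \frac{100}{49}\right) + 64^{2} = - \frac{47}{49} + 4096 = \frac{200657}{49}$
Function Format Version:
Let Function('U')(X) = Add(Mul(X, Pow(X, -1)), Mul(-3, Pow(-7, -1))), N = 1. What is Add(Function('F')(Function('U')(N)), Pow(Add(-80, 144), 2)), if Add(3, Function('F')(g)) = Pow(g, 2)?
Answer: Rational(200657, 49) ≈ 4095.0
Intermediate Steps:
Function('U')(X) = Rational(10, 7) (Function('U')(X) = Add(1, Mul(-3, Rational(-1, 7))) = Add(1, Rational(3, 7)) = Rational(10, 7))
Function('F')(g) = Add(-3, Pow(g, 2))
Add(Function('F')(Function('U')(N)), Pow(Add(-80, 144), 2)) = Add(Add(-3, Pow(Rational(10, 7), 2)), Pow(Add(-80, 144), 2)) = Add(Add(-3, Rational(100, 49)), Pow(64, 2)) = Add(Rational(-47, 49), 4096) = Rational(200657, 49)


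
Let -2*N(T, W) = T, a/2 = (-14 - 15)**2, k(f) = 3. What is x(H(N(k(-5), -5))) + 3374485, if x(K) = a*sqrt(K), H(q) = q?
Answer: 3374485 + 841*I*sqrt(6) ≈ 3.3745e+6 + 2060.0*I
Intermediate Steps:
a = 1682 (a = 2*(-14 - 15)**2 = 2*(-29)**2 = 2*841 = 1682)
N(T, W) = -T/2
x(K) = 1682*sqrt(K)
x(H(N(k(-5), -5))) + 3374485 = 1682*sqrt(-1/2*3) + 3374485 = 1682*sqrt(-3/2) + 3374485 = 1682*(I*sqrt(6)/2) + 3374485 = 841*I*sqrt(6) + 3374485 = 3374485 + 841*I*sqrt(6)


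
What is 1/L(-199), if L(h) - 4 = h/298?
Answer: 298/993 ≈ 0.30010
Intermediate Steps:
L(h) = 4 + h/298
1/L(-199) = 1/(4 + (1/298)*(-199)) = 1/(4 - 199/298) = 1/(993/298) = 298/993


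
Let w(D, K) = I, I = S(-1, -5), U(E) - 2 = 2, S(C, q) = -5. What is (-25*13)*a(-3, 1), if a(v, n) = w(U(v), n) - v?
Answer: 650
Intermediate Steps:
U(E) = 4 (U(E) = 2 + 2 = 4)
I = -5
w(D, K) = -5
a(v, n) = -5 - v
(-25*13)*a(-3, 1) = (-25*13)*(-5 - 1*(-3)) = -325*(-5 + 3) = -325*(-2) = 650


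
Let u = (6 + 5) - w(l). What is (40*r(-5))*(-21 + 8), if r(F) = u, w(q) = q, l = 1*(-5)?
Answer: -8320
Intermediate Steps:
l = -5
u = 16 (u = (6 + 5) - 1*(-5) = 11 + 5 = 16)
r(F) = 16
(40*r(-5))*(-21 + 8) = (40*16)*(-21 + 8) = 640*(-13) = -8320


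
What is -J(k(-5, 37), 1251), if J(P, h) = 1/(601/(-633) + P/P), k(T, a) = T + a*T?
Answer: -633/32 ≈ -19.781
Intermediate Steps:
k(T, a) = T + T*a
J(P, h) = 633/32 (J(P, h) = 1/(601*(-1/633) + 1) = 1/(-601/633 + 1) = 1/(32/633) = 633/32)
-J(k(-5, 37), 1251) = -1*633/32 = -633/32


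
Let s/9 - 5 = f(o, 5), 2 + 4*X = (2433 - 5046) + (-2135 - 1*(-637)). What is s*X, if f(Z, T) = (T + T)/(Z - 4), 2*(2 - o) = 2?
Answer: -61695/4 ≈ -15424.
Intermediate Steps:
o = 1 (o = 2 - 1/2*2 = 2 - 1 = 1)
X = -4113/4 (X = -1/2 + ((2433 - 5046) + (-2135 - 1*(-637)))/4 = -1/2 + (-2613 + (-2135 + 637))/4 = -1/2 + (-2613 - 1498)/4 = -1/2 + (1/4)*(-4111) = -1/2 - 4111/4 = -4113/4 ≈ -1028.3)
f(Z, T) = 2*T/(-4 + Z) (f(Z, T) = (2*T)/(-4 + Z) = 2*T/(-4 + Z))
s = 15 (s = 45 + 9*(2*5/(-4 + 1)) = 45 + 9*(2*5/(-3)) = 45 + 9*(2*5*(-1/3)) = 45 + 9*(-10/3) = 45 - 30 = 15)
s*X = 15*(-4113/4) = -61695/4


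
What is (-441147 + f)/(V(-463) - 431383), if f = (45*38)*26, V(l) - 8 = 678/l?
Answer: 183666081/199727303 ≈ 0.91958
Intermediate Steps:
V(l) = 8 + 678/l
f = 44460 (f = 1710*26 = 44460)
(-441147 + f)/(V(-463) - 431383) = (-441147 + 44460)/((8 + 678/(-463)) - 431383) = -396687/((8 + 678*(-1/463)) - 431383) = -396687/((8 - 678/463) - 431383) = -396687/(3026/463 - 431383) = -396687/(-199727303/463) = -396687*(-463/199727303) = 183666081/199727303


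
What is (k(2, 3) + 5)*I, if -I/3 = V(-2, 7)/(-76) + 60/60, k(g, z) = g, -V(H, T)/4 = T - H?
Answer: -588/19 ≈ -30.947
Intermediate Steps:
V(H, T) = -4*T + 4*H (V(H, T) = -4*(T - H) = -4*T + 4*H)
I = -84/19 (I = -3*((-4*7 + 4*(-2))/(-76) + 60/60) = -3*((-28 - 8)*(-1/76) + 60*(1/60)) = -3*(-36*(-1/76) + 1) = -3*(9/19 + 1) = -3*28/19 = -84/19 ≈ -4.4211)
(k(2, 3) + 5)*I = (2 + 5)*(-84/19) = 7*(-84/19) = -588/19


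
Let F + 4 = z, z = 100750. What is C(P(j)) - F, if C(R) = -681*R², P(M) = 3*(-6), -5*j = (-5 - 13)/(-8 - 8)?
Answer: -321390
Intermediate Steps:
j = -9/40 (j = -(-5 - 13)/(5*(-8 - 8)) = -(-18)/(5*(-16)) = -(-18)*(-1)/(5*16) = -⅕*9/8 = -9/40 ≈ -0.22500)
P(M) = -18
F = 100746 (F = -4 + 100750 = 100746)
C(P(j)) - F = -681*(-18)² - 1*100746 = -681*324 - 100746 = -220644 - 100746 = -321390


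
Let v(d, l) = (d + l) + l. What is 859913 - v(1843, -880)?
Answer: 859830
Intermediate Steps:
v(d, l) = d + 2*l
859913 - v(1843, -880) = 859913 - (1843 + 2*(-880)) = 859913 - (1843 - 1760) = 859913 - 1*83 = 859913 - 83 = 859830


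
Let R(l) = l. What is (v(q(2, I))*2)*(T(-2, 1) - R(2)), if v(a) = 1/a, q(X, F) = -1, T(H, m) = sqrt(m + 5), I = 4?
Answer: 4 - 2*sqrt(6) ≈ -0.89898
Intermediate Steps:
T(H, m) = sqrt(5 + m)
(v(q(2, I))*2)*(T(-2, 1) - R(2)) = (2/(-1))*(sqrt(5 + 1) - 1*2) = (-1*2)*(sqrt(6) - 2) = -2*(-2 + sqrt(6)) = 4 - 2*sqrt(6)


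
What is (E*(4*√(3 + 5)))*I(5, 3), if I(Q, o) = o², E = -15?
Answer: -1080*√2 ≈ -1527.4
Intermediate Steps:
(E*(4*√(3 + 5)))*I(5, 3) = -60*√(3 + 5)*3² = -60*√8*9 = -60*2*√2*9 = -120*√2*9 = -1080*√2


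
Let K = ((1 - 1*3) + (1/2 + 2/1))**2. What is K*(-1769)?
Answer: -1769/4 ≈ -442.25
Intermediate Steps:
K = 1/4 (K = ((1 - 3) + (1*(1/2) + 2*1))**2 = (-2 + (1/2 + 2))**2 = (-2 + 5/2)**2 = (1/2)**2 = 1/4 ≈ 0.25000)
K*(-1769) = (1/4)*(-1769) = -1769/4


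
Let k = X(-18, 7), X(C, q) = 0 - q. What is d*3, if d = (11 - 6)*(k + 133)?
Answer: 1890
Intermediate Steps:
X(C, q) = -q
k = -7 (k = -1*7 = -7)
d = 630 (d = (11 - 6)*(-7 + 133) = 5*126 = 630)
d*3 = 630*3 = 1890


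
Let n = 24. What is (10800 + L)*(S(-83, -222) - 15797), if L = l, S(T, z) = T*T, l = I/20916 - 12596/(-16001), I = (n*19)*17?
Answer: -2683459423405592/27889743 ≈ -9.6217e+7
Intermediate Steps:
I = 7752 (I = (24*19)*17 = 456*17 = 7752)
l = 32291474/27889743 (l = 7752/20916 - 12596/(-16001) = 7752*(1/20916) - 12596*(-1/16001) = 646/1743 + 12596/16001 = 32291474/27889743 ≈ 1.1578)
S(T, z) = T**2
L = 32291474/27889743 ≈ 1.1578
(10800 + L)*(S(-83, -222) - 15797) = (10800 + 32291474/27889743)*((-83)**2 - 15797) = 301241515874*(6889 - 15797)/27889743 = (301241515874/27889743)*(-8908) = -2683459423405592/27889743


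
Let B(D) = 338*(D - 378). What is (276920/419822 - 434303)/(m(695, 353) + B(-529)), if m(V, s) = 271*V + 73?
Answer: 91164838573/24800564828 ≈ 3.6759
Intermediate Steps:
m(V, s) = 73 + 271*V
B(D) = -127764 + 338*D (B(D) = 338*(-378 + D) = -127764 + 338*D)
(276920/419822 - 434303)/(m(695, 353) + B(-529)) = (276920/419822 - 434303)/((73 + 271*695) + (-127764 + 338*(-529))) = (276920*(1/419822) - 434303)/((73 + 188345) + (-127764 - 178802)) = (138460/209911 - 434303)/(188418 - 306566) = -91164838573/209911/(-118148) = -91164838573/209911*(-1/118148) = 91164838573/24800564828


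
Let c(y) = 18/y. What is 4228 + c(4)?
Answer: 8465/2 ≈ 4232.5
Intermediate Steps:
4228 + c(4) = 4228 + 18/4 = 4228 + 18*(¼) = 4228 + 9/2 = 8465/2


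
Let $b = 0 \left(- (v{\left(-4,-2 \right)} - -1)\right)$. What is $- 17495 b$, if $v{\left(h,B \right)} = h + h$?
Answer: $0$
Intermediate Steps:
$v{\left(h,B \right)} = 2 h$
$b = 0$ ($b = 0 \left(- (2 \left(-4\right) - -1)\right) = 0 \left(- (-8 + 1)\right) = 0 \left(\left(-1\right) \left(-7\right)\right) = 0 \cdot 7 = 0$)
$- 17495 b = \left(-17495\right) 0 = 0$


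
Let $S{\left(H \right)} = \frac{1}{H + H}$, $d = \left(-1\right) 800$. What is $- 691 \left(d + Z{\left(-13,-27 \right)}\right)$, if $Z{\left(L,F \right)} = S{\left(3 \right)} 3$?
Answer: $\frac{1104909}{2} \approx 5.5245 \cdot 10^{5}$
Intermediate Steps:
$d = -800$
$S{\left(H \right)} = \frac{1}{2 H}$
$Z{\left(L,F \right)} = \frac{1}{2}$ ($Z{\left(L,F \right)} = \frac{1}{2 \cdot 3} \cdot 3 = \frac{1}{2} \cdot \frac{1}{3} \cdot 3 = \frac{1}{6} \cdot 3 = \frac{1}{2}$)
$- 691 \left(d + Z{\left(-13,-27 \right)}\right) = - 691 \left(-800 + \frac{1}{2}\right) = \left(-691\right) \left(- \frac{1599}{2}\right) = \frac{1104909}{2}$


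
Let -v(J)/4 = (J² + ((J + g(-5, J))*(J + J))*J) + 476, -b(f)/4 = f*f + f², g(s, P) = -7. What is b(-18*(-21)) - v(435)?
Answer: 647522132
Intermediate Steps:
b(f) = -8*f² (b(f) = -4*(f*f + f²) = -4*(f² + f²) = -8*f²)
v(J) = -1904 - 4*J² - 8*J²*(-7 + J) (v(J) = -4*((J² + ((J - 7)*(J + J))*J) + 476) = -4*((J² + ((-7 + J)*(2*J))*J) + 476) = -4*((J² + (2*J*(-7 + J))*J) + 476) = -4*((J² + 2*J²*(-7 + J)) + 476) = -4*(476 + J² + 2*J²*(-7 + J)) = -1904 - 4*J² - 8*J²*(-7 + J))
b(-18*(-21)) - v(435) = -8*(-18*(-21))² - (-1904 - 8*435³ + 52*435²) = -8*378² - (-1904 - 8*82312875 + 52*189225) = -8*142884 - (-1904 - 658503000 + 9839700) = -1143072 - 1*(-648665204) = -1143072 + 648665204 = 647522132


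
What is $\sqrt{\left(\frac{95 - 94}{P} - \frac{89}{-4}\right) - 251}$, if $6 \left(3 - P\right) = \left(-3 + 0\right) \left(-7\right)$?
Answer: $\frac{i \sqrt{923}}{2} \approx 15.19 i$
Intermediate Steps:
$P = - \frac{1}{2}$ ($P = 3 - \frac{\left(-3 + 0\right) \left(-7\right)}{6} = 3 - \frac{\left(-3\right) \left(-7\right)}{6} = 3 - \frac{7}{2} = - \frac{1}{2} \approx -0.5$)
$\sqrt{\left(\frac{95 - 94}{P} - \frac{89}{-4}\right) - 251} = \sqrt{\left(\frac{95 - 94}{- \frac{1}{2}} - \frac{89}{-4}\right) - 251} = \sqrt{\left(1 \left(-2\right) - - \frac{89}{4}\right) - 251} = \sqrt{\left(-2 + \frac{89}{4}\right) - 251} = \sqrt{\frac{81}{4} - 251} = \sqrt{- \frac{923}{4}} = \frac{i \sqrt{923}}{2}$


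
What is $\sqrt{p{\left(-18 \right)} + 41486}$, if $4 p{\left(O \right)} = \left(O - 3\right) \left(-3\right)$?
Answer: $\frac{\sqrt{166007}}{2} \approx 203.72$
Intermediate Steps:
$p{\left(O \right)} = \frac{9}{4} - \frac{3 O}{4}$ ($p{\left(O \right)} = \frac{\left(O - 3\right) \left(-3\right)}{4} = \frac{\left(-3 + O\right) \left(-3\right)}{4} = \frac{9 - 3 O}{4} = \frac{9}{4} - \frac{3 O}{4}$)
$\sqrt{p{\left(-18 \right)} + 41486} = \sqrt{\left(\frac{9}{4} - - \frac{27}{2}\right) + 41486} = \sqrt{\left(\frac{9}{4} + \frac{27}{2}\right) + 41486} = \sqrt{\frac{63}{4} + 41486} = \sqrt{\frac{166007}{4}} = \frac{\sqrt{166007}}{2}$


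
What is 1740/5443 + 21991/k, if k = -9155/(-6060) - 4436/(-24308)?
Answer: 881628982282512/67880170085 ≈ 12988.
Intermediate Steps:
k = 12471095/7365324 (k = -9155*(-1/6060) - 4436*(-1/24308) = 1831/1212 + 1109/6077 = 12471095/7365324 ≈ 1.6932)
1740/5443 + 21991/k = 1740/5443 + 21991/(12471095/7365324) = 1740*(1/5443) + 21991*(7365324/12471095) = 1740/5443 + 161970840084/12471095 = 881628982282512/67880170085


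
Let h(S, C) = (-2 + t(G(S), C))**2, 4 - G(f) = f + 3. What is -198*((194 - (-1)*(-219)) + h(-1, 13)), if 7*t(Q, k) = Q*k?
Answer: 214038/49 ≈ 4368.1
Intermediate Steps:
G(f) = 1 - f (G(f) = 4 - (f + 3) = 4 - (3 + f) = 4 + (-3 - f) = 1 - f)
t(Q, k) = Q*k/7 (t(Q, k) = (Q*k)/7 = Q*k/7)
h(S, C) = (-2 + C*(1 - S)/7)**2 (h(S, C) = (-2 + (1 - S)*C/7)**2 = (-2 + C*(1 - S)/7)**2)
-198*((194 - (-1)*(-219)) + h(-1, 13)) = -198*((194 - (-1)*(-219)) + (14 + 13*(-1 - 1))**2/49) = -198*((194 - 1*219) + (14 + 13*(-2))**2/49) = -198*((194 - 219) + (14 - 26)**2/49) = -198*(-25 + (1/49)*(-12)**2) = -198*(-25 + (1/49)*144) = -198*(-25 + 144/49) = -198*(-1081/49) = 214038/49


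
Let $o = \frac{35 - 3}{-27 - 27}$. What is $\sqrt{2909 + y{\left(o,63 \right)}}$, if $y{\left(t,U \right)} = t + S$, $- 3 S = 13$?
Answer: $\frac{\sqrt{235230}}{9} \approx 53.889$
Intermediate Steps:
$S = - \frac{13}{3}$ ($S = \left(- \frac{1}{3}\right) 13 = - \frac{13}{3} \approx -4.3333$)
$o = - \frac{16}{27}$ ($o = \frac{32}{-54} = 32 \left(- \frac{1}{54}\right) = - \frac{16}{27} \approx -0.59259$)
$y{\left(t,U \right)} = - \frac{13}{3} + t$ ($y{\left(t,U \right)} = t - \frac{13}{3} = - \frac{13}{3} + t$)
$\sqrt{2909 + y{\left(o,63 \right)}} = \sqrt{2909 - \frac{133}{27}} = \sqrt{\frac{78410}{27}} = \frac{\sqrt{235230}}{9}$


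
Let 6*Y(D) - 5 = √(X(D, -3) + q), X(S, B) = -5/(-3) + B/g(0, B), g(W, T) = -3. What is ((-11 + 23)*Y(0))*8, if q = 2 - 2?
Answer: 80 + 32*√6/3 ≈ 106.13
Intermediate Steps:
X(S, B) = 5/3 - B/3 (X(S, B) = -5/(-3) + B/(-3) = -5*(-⅓) + B*(-⅓) = 5/3 - B/3)
q = 0
Y(D) = ⅚ + √6/9 (Y(D) = ⅚ + √((5/3 - ⅓*(-3)) + 0)/6 = ⅚ + √((5/3 + 1) + 0)/6 = ⅚ + √(8/3 + 0)/6 = ⅚ + √(8/3)/6 = ⅚ + (2*√6/3)/6 = ⅚ + √6/9)
((-11 + 23)*Y(0))*8 = ((-11 + 23)*(⅚ + √6/9))*8 = (12*(⅚ + √6/9))*8 = (10 + 4*√6/3)*8 = 80 + 32*√6/3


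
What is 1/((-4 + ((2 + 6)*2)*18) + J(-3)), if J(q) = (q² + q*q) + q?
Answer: 1/299 ≈ 0.0033445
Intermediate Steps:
J(q) = q + 2*q² (J(q) = (q² + q²) + q = 2*q² + q = q + 2*q²)
1/((-4 + ((2 + 6)*2)*18) + J(-3)) = 1/((-4 + ((2 + 6)*2)*18) - 3*(1 + 2*(-3))) = 1/((-4 + (8*2)*18) - 3*(1 - 6)) = 1/((-4 + 16*18) - 3*(-5)) = 1/((-4 + 288) + 15) = 1/(284 + 15) = 1/299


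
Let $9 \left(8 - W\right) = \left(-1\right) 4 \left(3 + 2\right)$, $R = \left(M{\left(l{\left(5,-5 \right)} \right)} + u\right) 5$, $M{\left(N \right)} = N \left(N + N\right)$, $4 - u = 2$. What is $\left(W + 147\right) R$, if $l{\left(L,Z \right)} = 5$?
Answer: $\frac{367900}{9} \approx 40878.0$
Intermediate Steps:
$u = 2$ ($u = 4 - 2 = 2$)
$M{\left(N \right)} = 2 N^{2}$ ($M{\left(N \right)} = N 2 N = 2 N^{2}$)
$R = 260$ ($R = \left(2 \cdot 5^{2} + 2\right) 5 = \left(2 \cdot 25 + 2\right) 5 = \left(50 + 2\right) 5 = 52 \cdot 5 = 260$)
$W = \frac{92}{9}$ ($W = 8 - \frac{\left(-1\right) 4 \left(3 + 2\right)}{9} = 8 - \frac{\left(-4\right) 5}{9} = 8 - - \frac{20}{9} = 8 + \frac{20}{9} = \frac{92}{9} \approx 10.222$)
$\left(W + 147\right) R = \left(\frac{92}{9} + 147\right) 260 = \frac{1415}{9} \cdot 260 = \frac{367900}{9}$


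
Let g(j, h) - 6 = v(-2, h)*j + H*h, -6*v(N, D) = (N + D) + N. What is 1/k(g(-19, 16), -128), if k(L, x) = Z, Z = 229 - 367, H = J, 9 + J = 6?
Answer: -1/138 ≈ -0.0072464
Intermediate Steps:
J = -3 (J = -9 + 6 = -3)
v(N, D) = -N/3 - D/6 (v(N, D) = -((N + D) + N)/6 = -((D + N) + N)/6 = -(D + 2*N)/6 = -N/3 - D/6)
H = -3
Z = -138
g(j, h) = 6 - 3*h + j*(⅔ - h/6) (g(j, h) = 6 + ((-⅓*(-2) - h/6)*j - 3*h) = 6 + ((⅔ - h/6)*j - 3*h) = 6 + (j*(⅔ - h/6) - 3*h) = 6 + (-3*h + j*(⅔ - h/6)) = 6 - 3*h + j*(⅔ - h/6))
k(L, x) = -138
1/k(g(-19, 16), -128) = 1/(-138) = -1/138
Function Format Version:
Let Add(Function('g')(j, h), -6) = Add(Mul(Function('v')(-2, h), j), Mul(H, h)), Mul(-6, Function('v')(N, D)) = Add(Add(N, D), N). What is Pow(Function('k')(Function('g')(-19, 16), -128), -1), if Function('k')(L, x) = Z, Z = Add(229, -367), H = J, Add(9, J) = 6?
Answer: Rational(-1, 138) ≈ -0.0072464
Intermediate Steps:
J = -3 (J = Add(-9, 6) = -3)
Function('v')(N, D) = Add(Mul(Rational(-1, 3), N), Mul(Rational(-1, 6), D)) (Function('v')(N, D) = Mul(Rational(-1, 6), Add(Add(N, D), N)) = Mul(Rational(-1, 6), Add(Add(D, N), N)) = Mul(Rational(-1, 6), Add(D, Mul(2, N))) = Add(Mul(Rational(-1, 3), N), Mul(Rational(-1, 6), D)))
H = -3
Z = -138
Function('g')(j, h) = Add(6, Mul(-3, h), Mul(j, Add(Rational(2, 3), Mul(Rational(-1, 6), h)))) (Function('g')(j, h) = Add(6, Add(Mul(Add(Mul(Rational(-1, 3), -2), Mul(Rational(-1, 6), h)), j), Mul(-3, h))) = Add(6, Add(Mul(Add(Rational(2, 3), Mul(Rational(-1, 6), h)), j), Mul(-3, h))) = Add(6, Add(Mul(j, Add(Rational(2, 3), Mul(Rational(-1, 6), h))), Mul(-3, h))) = Add(6, Add(Mul(-3, h), Mul(j, Add(Rational(2, 3), Mul(Rational(-1, 6), h))))) = Add(6, Mul(-3, h), Mul(j, Add(Rational(2, 3), Mul(Rational(-1, 6), h)))))
Function('k')(L, x) = -138
Pow(Function('k')(Function('g')(-19, 16), -128), -1) = Pow(-138, -1) = Rational(-1, 138)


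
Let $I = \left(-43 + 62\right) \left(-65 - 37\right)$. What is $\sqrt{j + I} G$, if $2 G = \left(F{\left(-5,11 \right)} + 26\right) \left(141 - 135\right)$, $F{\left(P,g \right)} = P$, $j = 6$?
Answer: $126 i \sqrt{483} \approx 2769.1 i$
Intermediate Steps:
$I = -1938$ ($I = 19 \left(-102\right) = -1938$)
$G = 63$ ($G = \frac{\left(-5 + 26\right) \left(141 - 135\right)}{2} = \frac{21 \cdot 6}{2} = \frac{1}{2} \cdot 126 = 63$)
$\sqrt{j + I} G = \sqrt{6 - 1938} \cdot 63 = \sqrt{-1932} \cdot 63 = 2 i \sqrt{483} \cdot 63 = 126 i \sqrt{483}$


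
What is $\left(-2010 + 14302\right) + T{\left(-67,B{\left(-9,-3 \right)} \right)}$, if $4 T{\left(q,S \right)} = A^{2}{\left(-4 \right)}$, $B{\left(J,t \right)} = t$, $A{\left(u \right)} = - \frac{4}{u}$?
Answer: $\frac{49169}{4} \approx 12292.0$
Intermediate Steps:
$T{\left(q,S \right)} = \frac{1}{4}$ ($T{\left(q,S \right)} = \frac{\left(- \frac{4}{-4}\right)^{2}}{4} = \frac{\left(\left(-4\right) \left(- \frac{1}{4}\right)\right)^{2}}{4} = \frac{1^{2}}{4} = \frac{1}{4} \cdot 1 = \frac{1}{4}$)
$\left(-2010 + 14302\right) + T{\left(-67,B{\left(-9,-3 \right)} \right)} = \left(-2010 + 14302\right) + \frac{1}{4} = 12292 + \frac{1}{4} = \frac{49169}{4}$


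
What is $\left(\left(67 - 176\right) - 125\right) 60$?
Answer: $-14040$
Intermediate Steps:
$\left(\left(67 - 176\right) - 125\right) 60 = \left(-109 - 125\right) 60 = \left(-234\right) 60 = -14040$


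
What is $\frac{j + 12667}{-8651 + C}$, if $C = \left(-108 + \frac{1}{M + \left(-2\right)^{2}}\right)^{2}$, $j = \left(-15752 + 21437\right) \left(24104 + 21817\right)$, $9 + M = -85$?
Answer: $\frac{2114695771200}{24424741} \approx 86580.0$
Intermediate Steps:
$M = -94$ ($M = -9 - 85 = -94$)
$j = 261060885$ ($j = 5685 \cdot 45921 = 261060885$)
$C = \frac{94497841}{8100}$ ($C = \left(-108 + \frac{1}{-94 + \left(-2\right)^{2}}\right)^{2} = \left(-108 + \frac{1}{-94 + 4}\right)^{2} = \left(-108 + \frac{1}{-90}\right)^{2} = \left(-108 - \frac{1}{90}\right)^{2} = \left(- \frac{9721}{90}\right)^{2} = \frac{94497841}{8100} \approx 11666.0$)
$\frac{j + 12667}{-8651 + C} = \frac{261060885 + 12667}{-8651 + \frac{94497841}{8100}} = \frac{261073552}{\frac{24424741}{8100}} = 261073552 \cdot \frac{8100}{24424741} = \frac{2114695771200}{24424741}$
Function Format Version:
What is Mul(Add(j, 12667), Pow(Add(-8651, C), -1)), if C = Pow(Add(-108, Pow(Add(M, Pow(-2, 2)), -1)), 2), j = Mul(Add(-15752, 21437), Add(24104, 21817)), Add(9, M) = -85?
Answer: Rational(2114695771200, 24424741) ≈ 86580.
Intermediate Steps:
M = -94 (M = Add(-9, -85) = -94)
j = 261060885 (j = Mul(5685, 45921) = 261060885)
C = Rational(94497841, 8100) (C = Pow(Add(-108, Pow(Add(-94, Pow(-2, 2)), -1)), 2) = Pow(Add(-108, Pow(Add(-94, 4), -1)), 2) = Pow(Add(-108, Pow(-90, -1)), 2) = Pow(Add(-108, Rational(-1, 90)), 2) = Pow(Rational(-9721, 90), 2) = Rational(94497841, 8100) ≈ 11666.)
Mul(Add(j, 12667), Pow(Add(-8651, C), -1)) = Mul(Add(261060885, 12667), Pow(Add(-8651, Rational(94497841, 8100)), -1)) = Mul(261073552, Pow(Rational(24424741, 8100), -1)) = Mul(261073552, Rational(8100, 24424741)) = Rational(2114695771200, 24424741)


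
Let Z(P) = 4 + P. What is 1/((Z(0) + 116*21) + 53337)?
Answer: 1/55777 ≈ 1.7929e-5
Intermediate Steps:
1/((Z(0) + 116*21) + 53337) = 1/(((4 + 0) + 116*21) + 53337) = 1/((4 + 2436) + 53337) = 1/(2440 + 53337) = 1/55777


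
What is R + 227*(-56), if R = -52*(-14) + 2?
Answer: -11982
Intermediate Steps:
R = 730 (R = 728 + 2 = 730)
R + 227*(-56) = 730 + 227*(-56) = 730 - 12712 = -11982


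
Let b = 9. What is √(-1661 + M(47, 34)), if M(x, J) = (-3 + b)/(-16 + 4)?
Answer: I*√6646/2 ≈ 40.761*I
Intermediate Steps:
M(x, J) = -½ (M(x, J) = (-3 + 9)/(-16 + 4) = 6/(-12) = 6*(-1/12) = -½)
√(-1661 + M(47, 34)) = √(-1661 - ½) = √(-3323/2) = I*√6646/2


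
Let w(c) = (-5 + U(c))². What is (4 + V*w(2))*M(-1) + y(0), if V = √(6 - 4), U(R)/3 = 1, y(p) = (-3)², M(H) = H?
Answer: 5 - 4*√2 ≈ -0.65685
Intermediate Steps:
y(p) = 9
U(R) = 3 (U(R) = 3*1 = 3)
V = √2 ≈ 1.4142
w(c) = 4 (w(c) = (-5 + 3)² = (-2)² = 4)
(4 + V*w(2))*M(-1) + y(0) = (4 + √2*4)*(-1) + 9 = (4 + 4*√2)*(-1) + 9 = (-4 - 4*√2) + 9 = 5 - 4*√2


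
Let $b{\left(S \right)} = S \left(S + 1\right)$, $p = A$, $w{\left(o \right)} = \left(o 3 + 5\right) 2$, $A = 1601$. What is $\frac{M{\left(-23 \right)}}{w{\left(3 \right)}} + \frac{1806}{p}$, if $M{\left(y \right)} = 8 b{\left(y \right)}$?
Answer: $\frac{1632854}{11207} \approx 145.7$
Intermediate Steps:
$w{\left(o \right)} = 10 + 6 o$ ($w{\left(o \right)} = \left(3 o + 5\right) 2 = \left(5 + 3 o\right) 2 = 10 + 6 o$)
$p = 1601$
$b{\left(S \right)} = S \left(1 + S\right)$
$M{\left(y \right)} = 8 y \left(1 + y\right)$
$\frac{M{\left(-23 \right)}}{w{\left(3 \right)}} + \frac{1806}{p} = \frac{8 \left(-23\right) \left(1 - 23\right)}{10 + 6 \cdot 3} + \frac{1806}{1601} = \frac{8 \left(-23\right) \left(-22\right)}{10 + 18} + 1806 \cdot \frac{1}{1601} = \frac{4048}{28} + \frac{1806}{1601} = 4048 \cdot \frac{1}{28} + \frac{1806}{1601} = \frac{1012}{7} + \frac{1806}{1601} = \frac{1632854}{11207}$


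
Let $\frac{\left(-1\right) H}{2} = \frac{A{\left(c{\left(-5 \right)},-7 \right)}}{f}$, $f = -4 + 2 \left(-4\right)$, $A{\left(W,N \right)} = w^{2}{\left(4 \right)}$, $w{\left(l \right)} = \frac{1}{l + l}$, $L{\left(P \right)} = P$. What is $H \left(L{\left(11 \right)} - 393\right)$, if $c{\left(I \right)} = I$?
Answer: $- \frac{191}{192} \approx -0.99479$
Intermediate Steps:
$w{\left(l \right)} = \frac{1}{2 l}$
$A{\left(W,N \right)} = \frac{1}{64}$ ($A{\left(W,N \right)} = \left(\frac{1}{2 \cdot 4}\right)^{2} = \left(\frac{1}{2} \cdot \frac{1}{4}\right)^{2} = \left(\frac{1}{8}\right)^{2} = \frac{1}{64}$)
$f = -12$ ($f = -4 - 8 = -12$)
$H = \frac{1}{384}$ ($H = - 2 \frac{1}{64 \left(-12\right)} = - 2 \cdot \frac{1}{64} \left(- \frac{1}{12}\right) = \left(-2\right) \left(- \frac{1}{768}\right) = \frac{1}{384} \approx 0.0026042$)
$H \left(L{\left(11 \right)} - 393\right) = \frac{11 - 393}{384} = \frac{1}{384} \left(-382\right) = - \frac{191}{192}$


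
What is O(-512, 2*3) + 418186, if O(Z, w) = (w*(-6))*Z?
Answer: 436618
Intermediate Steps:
O(Z, w) = -6*Z*w (O(Z, w) = (-6*w)*Z = -6*Z*w)
O(-512, 2*3) + 418186 = -6*(-512)*2*3 + 418186 = -6*(-512)*6 + 418186 = 18432 + 418186 = 436618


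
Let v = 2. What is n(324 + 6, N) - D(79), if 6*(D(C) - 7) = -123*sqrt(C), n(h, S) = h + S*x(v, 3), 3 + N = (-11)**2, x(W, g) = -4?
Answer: -149 + 41*sqrt(79)/2 ≈ 33.208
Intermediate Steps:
N = 118 (N = -3 + (-11)**2 = -3 + 121 = 118)
n(h, S) = h - 4*S (n(h, S) = h + S*(-4) = h - 4*S)
D(C) = 7 - 41*sqrt(C)/2 (D(C) = 7 + (-123*sqrt(C))/6 = 7 - 41*sqrt(C)/2)
n(324 + 6, N) - D(79) = ((324 + 6) - 4*118) - (7 - 41*sqrt(79)/2) = (330 - 472) + (-7 + 41*sqrt(79)/2) = -142 + (-7 + 41*sqrt(79)/2) = -149 + 41*sqrt(79)/2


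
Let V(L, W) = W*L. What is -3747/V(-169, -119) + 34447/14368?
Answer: 638926721/288954848 ≈ 2.2112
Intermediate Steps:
V(L, W) = L*W
-3747/V(-169, -119) + 34447/14368 = -3747/((-169*(-119))) + 34447/14368 = -3747/20111 + 34447*(1/14368) = -3747*1/20111 + 34447/14368 = -3747/20111 + 34447/14368 = 638926721/288954848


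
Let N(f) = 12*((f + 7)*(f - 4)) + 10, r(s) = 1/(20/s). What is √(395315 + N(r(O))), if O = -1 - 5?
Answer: √9874482/5 ≈ 628.47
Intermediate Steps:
O = -6
r(s) = s/20
N(f) = 10 + 12*(-4 + f)*(7 + f) (N(f) = 12*((7 + f)*(-4 + f)) + 10 = 12*((-4 + f)*(7 + f)) + 10 = 12*(-4 + f)*(7 + f) + 10 = 10 + 12*(-4 + f)*(7 + f))
√(395315 + N(r(O))) = √(395315 + (-326 + 12*((1/20)*(-6))² + 36*((1/20)*(-6)))) = √(395315 + (-326 + 12*(-3/10)² + 36*(-3/10))) = √(395315 + (-326 + 12*(9/100) - 54/5)) = √(395315 + (-326 + 27/25 - 54/5)) = √(395315 - 8393/25) = √(9874482/25) = √9874482/5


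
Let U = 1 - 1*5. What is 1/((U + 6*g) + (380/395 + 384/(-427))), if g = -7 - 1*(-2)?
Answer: -33733/1144806 ≈ -0.029466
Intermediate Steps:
U = -4 (U = 1 - 5 = -4)
g = -5 (g = -7 + 2 = -5)
1/((U + 6*g) + (380/395 + 384/(-427))) = 1/((-4 + 6*(-5)) + (380/395 + 384/(-427))) = 1/((-4 - 30) + (380*(1/395) + 384*(-1/427))) = 1/(-34 + (76/79 - 384/427)) = 1/(-34 + 2116/33733) = 1/(-1144806/33733) = -33733/1144806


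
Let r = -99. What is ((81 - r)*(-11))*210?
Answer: -415800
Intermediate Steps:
((81 - r)*(-11))*210 = ((81 - 1*(-99))*(-11))*210 = ((81 + 99)*(-11))*210 = (180*(-11))*210 = -1980*210 = -415800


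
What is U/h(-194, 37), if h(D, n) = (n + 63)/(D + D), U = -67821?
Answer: 6578637/25 ≈ 2.6315e+5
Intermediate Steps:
h(D, n) = (63 + n)/(2*D) (h(D, n) = (63 + n)/((2*D)) = (63 + n)*(1/(2*D)) = (63 + n)/(2*D))
U/h(-194, 37) = -67821*(-388/(63 + 37)) = -67821/((½)*(-1/194)*100) = -67821/(-25/97) = -67821*(-97/25) = 6578637/25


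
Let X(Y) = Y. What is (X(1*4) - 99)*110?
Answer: -10450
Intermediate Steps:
(X(1*4) - 99)*110 = (1*4 - 99)*110 = (4 - 99)*110 = -95*110 = -10450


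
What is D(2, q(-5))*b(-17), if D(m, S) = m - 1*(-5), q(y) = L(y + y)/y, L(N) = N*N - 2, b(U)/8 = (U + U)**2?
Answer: 64736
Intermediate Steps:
b(U) = 32*U**2 (b(U) = 8*(U + U)**2 = 8*(2*U)**2 = 8*(4*U**2) = 32*U**2)
L(N) = -2 + N**2 (L(N) = N**2 - 2 = -2 + N**2)
q(y) = (-2 + 4*y**2)/y (q(y) = (-2 + (y + y)**2)/y = (-2 + (2*y)**2)/y = (-2 + 4*y**2)/y)
D(m, S) = 5 + m (D(m, S) = m + 5 = 5 + m)
D(2, q(-5))*b(-17) = (5 + 2)*(32*(-17)**2) = 7*(32*289) = 7*9248 = 64736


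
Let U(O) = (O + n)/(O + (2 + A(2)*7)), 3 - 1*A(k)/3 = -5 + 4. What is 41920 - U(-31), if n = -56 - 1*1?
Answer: 209608/5 ≈ 41922.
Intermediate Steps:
A(k) = 12 (A(k) = 9 - 3*(-5 + 4) = 9 - 3*(-1) = 9 + 3 = 12)
n = -57 (n = -56 - 1 = -57)
U(O) = (-57 + O)/(86 + O) (U(O) = (O - 57)/(O + (2 + 12*7)) = (-57 + O)/(O + (2 + 84)) = (-57 + O)/(O + 86) = (-57 + O)/(86 + O))
41920 - U(-31) = 41920 - (-57 - 31)/(86 - 31) = 41920 - (-88)/55 = 41920 - 1*(-8/5) = 41920 + 8/5 = 209608/5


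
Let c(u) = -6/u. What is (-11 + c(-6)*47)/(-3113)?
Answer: -36/3113 ≈ -0.011564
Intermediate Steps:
(-11 + c(-6)*47)/(-3113) = (-11 - 6/(-6)*47)/(-3113) = (-11 - 6*(-1/6)*47)*(-1/3113) = (-11 + 1*47)*(-1/3113) = (-11 + 47)*(-1/3113) = 36*(-1/3113) = -36/3113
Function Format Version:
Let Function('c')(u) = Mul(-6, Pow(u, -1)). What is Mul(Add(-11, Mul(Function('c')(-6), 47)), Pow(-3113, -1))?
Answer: Rational(-36, 3113) ≈ -0.011564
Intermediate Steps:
Mul(Add(-11, Mul(Function('c')(-6), 47)), Pow(-3113, -1)) = Mul(Add(-11, Mul(Mul(-6, Pow(-6, -1)), 47)), Pow(-3113, -1)) = Mul(Add(-11, Mul(Mul(-6, Rational(-1, 6)), 47)), Rational(-1, 3113)) = Mul(Add(-11, Mul(1, 47)), Rational(-1, 3113)) = Mul(Add(-11, 47), Rational(-1, 3113)) = Mul(36, Rational(-1, 3113)) = Rational(-36, 3113)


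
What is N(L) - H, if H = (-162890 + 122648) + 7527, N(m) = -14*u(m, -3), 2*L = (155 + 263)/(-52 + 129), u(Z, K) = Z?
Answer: 32677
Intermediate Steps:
L = 19/7 (L = ((155 + 263)/(-52 + 129))/2 = (418/77)/2 = (418*(1/77))/2 = (½)*(38/7) = 19/7 ≈ 2.7143)
N(m) = -14*m
H = -32715 (H = -40242 + 7527 = -32715)
N(L) - H = -14*19/7 - 1*(-32715) = -38 + 32715 = 32677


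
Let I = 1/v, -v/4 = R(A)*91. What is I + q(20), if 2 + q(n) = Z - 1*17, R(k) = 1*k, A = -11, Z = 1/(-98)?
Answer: -532811/28028 ≈ -19.010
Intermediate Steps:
Z = -1/98 ≈ -0.010204
R(k) = k
q(n) = -1863/98 (q(n) = -2 + (-1/98 - 1*17) = -2 + (-1/98 - 17) = -2 - 1667/98 = -1863/98)
v = 4004 (v = -(-44)*91 = -4*(-1001) = 4004)
I = 1/4004 ≈ 0.00024975
I + q(20) = 1/4004 - 1863/98 = -532811/28028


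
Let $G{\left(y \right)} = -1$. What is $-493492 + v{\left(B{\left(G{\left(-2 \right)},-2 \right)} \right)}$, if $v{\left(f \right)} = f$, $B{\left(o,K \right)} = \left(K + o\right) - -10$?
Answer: $-493485$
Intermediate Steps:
$B{\left(o,K \right)} = 10 + K + o$ ($B{\left(o,K \right)} = \left(K + o\right) + 10 = 10 + K + o$)
$-493492 + v{\left(B{\left(G{\left(-2 \right)},-2 \right)} \right)} = -493492 - -7 = -493492 + 7 = -493485$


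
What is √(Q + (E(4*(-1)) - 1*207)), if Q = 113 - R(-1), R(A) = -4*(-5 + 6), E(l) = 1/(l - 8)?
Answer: I*√3243/6 ≈ 9.4912*I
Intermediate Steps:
E(l) = 1/(-8 + l)
R(A) = -4 (R(A) = -4*1 = -4)
Q = 117 (Q = 113 - 1*(-4) = 113 + 4 = 117)
√(Q + (E(4*(-1)) - 1*207)) = √(117 + (1/(-8 + 4*(-1)) - 1*207)) = √(117 + (1/(-8 - 4) - 207)) = √(117 + (1/(-12) - 207)) = √(117 + (-1/12 - 207)) = √(117 - 2485/12) = √(-1081/12) = I*√3243/6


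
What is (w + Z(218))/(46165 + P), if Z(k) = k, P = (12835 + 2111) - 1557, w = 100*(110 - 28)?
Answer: 4209/29777 ≈ 0.14135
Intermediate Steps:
w = 8200 (w = 100*82 = 8200)
P = 13389 (P = 14946 - 1557 = 13389)
(w + Z(218))/(46165 + P) = (8200 + 218)/(46165 + 13389) = 8418/59554 = 8418*(1/59554) = 4209/29777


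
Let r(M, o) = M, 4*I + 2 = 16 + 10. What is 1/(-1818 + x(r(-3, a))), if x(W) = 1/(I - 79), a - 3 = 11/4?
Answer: -73/132715 ≈ -0.00055005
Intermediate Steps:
a = 23/4 (a = 3 + 11/4 = 23/4 ≈ 5.7500)
I = 6 (I = -½ + (16 + 10)/4 = -½ + (¼)*26 = -½ + 13/2 = 6)
x(W) = -1/73 (x(W) = 1/(6 - 79) = 1/(-73) = -1/73)
1/(-1818 + x(r(-3, a))) = 1/(-1818 - 1/73) = 1/(-132715/73) = -73/132715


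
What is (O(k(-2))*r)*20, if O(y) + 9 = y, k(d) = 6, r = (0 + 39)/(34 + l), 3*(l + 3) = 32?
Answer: -1404/25 ≈ -56.160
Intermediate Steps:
l = 23/3 (l = -3 + (⅓)*32 = -3 + 32/3 = 23/3 ≈ 7.6667)
r = 117/125 (r = (0 + 39)/(34 + 23/3) = 39/(125/3) = 39*(3/125) = 117/125 ≈ 0.93600)
O(y) = -9 + y
(O(k(-2))*r)*20 = ((-9 + 6)*(117/125))*20 = -3*117/125*20 = -351/125*20 = -1404/25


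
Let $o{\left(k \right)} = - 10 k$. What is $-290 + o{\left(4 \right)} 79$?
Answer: $-3450$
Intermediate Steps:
$-290 + o{\left(4 \right)} 79 = -290 + \left(-10\right) 4 \cdot 79 = -290 - 3160 = -3450$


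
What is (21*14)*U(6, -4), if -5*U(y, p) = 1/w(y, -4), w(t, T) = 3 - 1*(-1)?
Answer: -147/10 ≈ -14.700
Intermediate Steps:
w(t, T) = 4 (w(t, T) = 3 + 1 = 4)
U(y, p) = -1/20 (U(y, p) = -1/5/4 = -1/5*1/4 = -1/20)
(21*14)*U(6, -4) = (21*14)*(-1/20) = 294*(-1/20) = -147/10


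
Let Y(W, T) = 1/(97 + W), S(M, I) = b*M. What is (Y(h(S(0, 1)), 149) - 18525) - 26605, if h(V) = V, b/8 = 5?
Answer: -4377609/97 ≈ -45130.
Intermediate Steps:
b = 40 (b = 8*5 = 40)
S(M, I) = 40*M
(Y(h(S(0, 1)), 149) - 18525) - 26605 = (1/(97 + 40*0) - 18525) - 26605 = (1/(97 + 0) - 18525) - 26605 = (1/97 - 18525) - 26605 = -1796924/97 - 26605 = -4377609/97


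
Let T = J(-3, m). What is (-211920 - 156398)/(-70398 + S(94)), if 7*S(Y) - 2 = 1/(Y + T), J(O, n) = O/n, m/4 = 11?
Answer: 5327904029/1018338114 ≈ 5.2320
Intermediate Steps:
m = 44 (m = 4*11 = 44)
T = -3/44 ≈ -0.068182
S(Y) = 2/7 + 1/(7*(-3/44 + Y)) (S(Y) = 2/7 + 1/(7*(Y - 3/44)) = 2/7 + 1/(7*(-3/44 + Y)))
(-211920 - 156398)/(-70398 + S(94)) = (-211920 - 156398)/(-70398 + 2*(19 + 44*94)/(7*(-3 + 44*94))) = -368318/(-70398 + 2*(19 + 4136)/(7*(-3 + 4136))) = -368318/(-70398 + (2/7)*4155/4133) = -368318/(-70398 + (2/7)*(1/4133)*4155) = -368318/(-70398 + 8310/28931) = -368318/(-2036676228/28931) = -368318*(-28931/2036676228) = 5327904029/1018338114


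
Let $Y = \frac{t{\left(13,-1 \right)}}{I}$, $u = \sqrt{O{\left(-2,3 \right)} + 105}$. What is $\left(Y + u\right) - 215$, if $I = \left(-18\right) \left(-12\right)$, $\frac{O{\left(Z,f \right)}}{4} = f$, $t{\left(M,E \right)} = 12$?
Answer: $- \frac{3869}{18} + 3 \sqrt{13} \approx -204.13$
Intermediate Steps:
$O{\left(Z,f \right)} = 4 f$
$u = 3 \sqrt{13}$ ($u = \sqrt{4 \cdot 3 + 105} = \sqrt{12 + 105} = \sqrt{117} = 3 \sqrt{13} \approx 10.817$)
$I = 216$
$Y = \frac{1}{18}$ ($Y = \frac{12}{216} = 12 \cdot \frac{1}{216} = \frac{1}{18} \approx 0.055556$)
$\left(Y + u\right) - 215 = \left(\frac{1}{18} + 3 \sqrt{13}\right) - 215 = - \frac{3869}{18} + 3 \sqrt{13}$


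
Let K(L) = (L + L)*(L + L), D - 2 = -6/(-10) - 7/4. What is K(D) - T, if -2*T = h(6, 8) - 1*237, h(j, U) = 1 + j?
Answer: -11211/100 ≈ -112.11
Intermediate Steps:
D = 17/20 (D = 2 + (-6/(-10) - 7/4) = 2 + (-6*(-1/10) - 7*1/4) = 2 + (3/5 - 7/4) = 2 - 23/20 = 17/20 ≈ 0.85000)
K(L) = 4*L**2 (K(L) = (2*L)*(2*L) = 4*L**2)
T = 115 (T = -((1 + 6) - 1*237)/2 = -(7 - 237)/2 = -1/2*(-230) = 115)
K(D) - T = 4*(17/20)**2 - 1*115 = 4*(289/400) - 115 = 289/100 - 115 = -11211/100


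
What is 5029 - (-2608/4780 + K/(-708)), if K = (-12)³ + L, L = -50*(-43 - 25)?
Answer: 1064323849/211515 ≈ 5031.9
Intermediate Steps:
L = 3400 (L = -50*(-68) = 3400)
K = 1672 (K = (-12)³ + 3400 = -1728 + 3400 = 1672)
5029 - (-2608/4780 + K/(-708)) = 5029 - (-2608/4780 + 1672/(-708)) = 5029 - (-2608*1/4780 + 1672*(-1/708)) = 5029 - (-652/1195 - 418/177) = 5029 - 1*(-614914/211515) = 5029 + 614914/211515 = 1064323849/211515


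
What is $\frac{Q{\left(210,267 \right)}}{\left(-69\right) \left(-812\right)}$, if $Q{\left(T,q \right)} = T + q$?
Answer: $\frac{159}{18676} \approx 0.0085136$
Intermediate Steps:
$\frac{Q{\left(210,267 \right)}}{\left(-69\right) \left(-812\right)} = \frac{210 + 267}{\left(-69\right) \left(-812\right)} = \frac{477}{56028} = 477 \cdot \frac{1}{56028} = \frac{159}{18676}$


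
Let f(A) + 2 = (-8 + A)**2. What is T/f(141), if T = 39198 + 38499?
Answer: 77697/17687 ≈ 4.3929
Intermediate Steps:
f(A) = -2 + (-8 + A)**2
T = 77697
T/f(141) = 77697/(-2 + (-8 + 141)**2) = 77697/(-2 + 133**2) = 77697/(-2 + 17689) = 77697/17687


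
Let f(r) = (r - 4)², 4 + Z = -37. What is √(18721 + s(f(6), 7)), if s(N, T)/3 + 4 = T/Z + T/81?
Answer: √2547401709/369 ≈ 136.78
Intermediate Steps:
Z = -41 (Z = -4 - 37 = -41)
f(r) = (-4 + r)²
s(N, T) = -12 - 40*T/1107 (s(N, T) = -12 + 3*(T/(-41) + T/81) = -12 + 3*(T*(-1/41) + T*(1/81)) = -12 + 3*(-T/41 + T/81) = -12 + 3*(-40*T/3321) = -12 - 40*T/1107)
√(18721 + s(f(6), 7)) = √(18721 + (-12 - 40/1107*7)) = √(18721 + (-12 - 280/1107)) = √(18721 - 13564/1107) = √(20710583/1107) = √2547401709/369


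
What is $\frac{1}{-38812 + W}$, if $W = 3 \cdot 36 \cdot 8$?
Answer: $- \frac{1}{37948} \approx -2.6352 \cdot 10^{-5}$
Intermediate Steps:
$W = 864$ ($W = 108 \cdot 8 = 864$)
$\frac{1}{-38812 + W} = \frac{1}{-38812 + 864} = \frac{1}{-37948} = - \frac{1}{37948}$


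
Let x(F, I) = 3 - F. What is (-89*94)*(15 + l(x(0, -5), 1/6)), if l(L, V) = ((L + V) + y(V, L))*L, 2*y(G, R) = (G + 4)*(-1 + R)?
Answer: -309542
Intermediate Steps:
y(G, R) = (-1 + R)*(4 + G)/2 (y(G, R) = ((G + 4)*(-1 + R))/2 = ((4 + G)*(-1 + R))/2 = ((-1 + R)*(4 + G))/2 = (-1 + R)*(4 + G)/2)
l(L, V) = L*(-2 + V/2 + 3*L + L*V/2) (l(L, V) = ((L + V) + (-2 + 2*L - V/2 + V*L/2))*L = ((L + V) + (-2 + 2*L - V/2 + L*V/2))*L = (-2 + V/2 + 3*L + L*V/2)*L = L*(-2 + V/2 + 3*L + L*V/2))
(-89*94)*(15 + l(x(0, -5), 1/6)) = (-89*94)*(15 + (3 - 1*0)*(-4 + 1/6 + 6*(3 - 1*0) + (3 - 1*0)*(1/6))/2) = -8366*(15 + (3 + 0)*(-4 + 1*(⅙) + 6*(3 + 0) + (3 + 0)*(1*(⅙)))/2) = -8366*(15 + (½)*3*(-4 + ⅙ + 6*3 + 3*(⅙))) = -8366*(15 + (½)*3*(-4 + ⅙ + 18 + ½)) = -8366*(15 + (½)*3*(44/3)) = -8366*(15 + 22) = -8366*37 = -309542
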